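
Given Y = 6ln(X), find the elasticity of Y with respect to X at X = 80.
Elasticity = 1/ln(80) ≈ 0.2282

Elasticity = (dY/dX) · (X/Y)

dY/dX = 6/X
At X = 80: dY/dX = 3/40, Y = 6·ln(80)

Elasticity = (3/40) · (80 / (6·ln(80))) = 1/ln(80) ≈ 0.2282

Interpretation: for a small percentage change in X, the percentage change in Y is approximately 0.23 times as large.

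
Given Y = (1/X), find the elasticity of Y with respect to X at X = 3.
Elasticity = -1

Elasticity = (dY/dX) · (X/Y)

dY/dX = -1/X²
At X = 3: dY/dX = -1/9, Y = 1/3

Elasticity = (-1/9) · (3 / (1/3)) = -1

Interpretation: for a small percentage change in X, the percentage change in Y is approximately -1.00 times as large.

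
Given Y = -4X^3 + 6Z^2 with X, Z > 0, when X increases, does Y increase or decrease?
Y decreases

Taking the partial derivative:
∂Y/∂X = -12X^2

∂Y/∂X = -12X^2 < 0 (assuming positive values)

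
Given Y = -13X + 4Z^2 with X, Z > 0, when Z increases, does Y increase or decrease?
Y increases

Taking the partial derivative:
∂Y/∂Z = 8Z

∂Y/∂Z = 8Z > 0 (assuming positive values)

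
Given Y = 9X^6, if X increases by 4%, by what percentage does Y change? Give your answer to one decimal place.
26.5%

For Y = 9X^6:
If X → X(1 + 0.04)
Then Y → Y · (1 + 0.04)^6
     ≈ Y · 1.2653

Percentage change = ((1 + 0.04)^6 − 1) × 100% ≈ 26.5%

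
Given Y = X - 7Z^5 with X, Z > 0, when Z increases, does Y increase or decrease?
Y decreases

Taking the partial derivative:
∂Y/∂Z = -35Z^4

∂Y/∂Z = -35Z^4 < 0 (assuming positive values)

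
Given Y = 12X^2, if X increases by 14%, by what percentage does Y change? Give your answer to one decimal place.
30.0%

For Y = 12X^2:
If X → X(1 + 0.14)
Then Y → Y · (1 + 0.14)^2
     = Y · 1.2996

Percentage change = ((1 + 0.14)^2 − 1) × 100% ≈ 30.0%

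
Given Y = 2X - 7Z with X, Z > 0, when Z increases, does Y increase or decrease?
Y decreases

Taking the partial derivative:
∂Y/∂Z = -7

∂Y/∂Z = -7 < 0 (assuming positive values)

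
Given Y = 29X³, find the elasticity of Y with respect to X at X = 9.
Elasticity = 3

Elasticity = (dY/dX) · (X/Y)

dY/dX = 87·X²
At X = 9: dY/dX = 7047, Y = 21141

Elasticity = 7047 · (9 / 21141) = 3

Interpretation: for a small percentage change in X, the percentage change in Y is approximately 3.00 times as large.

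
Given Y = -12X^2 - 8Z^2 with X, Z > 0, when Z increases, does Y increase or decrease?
Y decreases

Taking the partial derivative:
∂Y/∂Z = -16Z

∂Y/∂Z = -16Z < 0 (assuming positive values)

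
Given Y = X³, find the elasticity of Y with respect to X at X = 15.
Elasticity = 3

Elasticity = (dY/dX) · (X/Y)

dY/dX = 3·X²
At X = 15: dY/dX = 675, Y = 3375

Elasticity = 675 · (15 / 3375) = 3

Interpretation: for a small percentage change in X, the percentage change in Y is approximately 3.00 times as large.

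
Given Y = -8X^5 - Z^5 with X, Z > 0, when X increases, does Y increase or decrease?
Y decreases

Taking the partial derivative:
∂Y/∂X = -40X^4

∂Y/∂X = -40X^4 < 0 (assuming positive values)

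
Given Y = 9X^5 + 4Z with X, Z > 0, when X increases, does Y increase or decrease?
Y increases

Taking the partial derivative:
∂Y/∂X = 45X^4

∂Y/∂X = 45X^4 > 0 (assuming positive values)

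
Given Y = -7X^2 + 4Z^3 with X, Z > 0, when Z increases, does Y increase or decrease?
Y increases

Taking the partial derivative:
∂Y/∂Z = 12Z^2

∂Y/∂Z = 12Z^2 > 0 (assuming positive values)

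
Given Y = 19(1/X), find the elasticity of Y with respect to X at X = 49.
Elasticity = -1

Elasticity = (dY/dX) · (X/Y)

dY/dX = -19/X²
At X = 49: dY/dX = -19/2401, Y = 19/49

Elasticity = (-19/2401) · (49 / (19/49)) = -1

Interpretation: for a small percentage change in X, the percentage change in Y is approximately -1.00 times as large.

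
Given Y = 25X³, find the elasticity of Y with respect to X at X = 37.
Elasticity = 3

Elasticity = (dY/dX) · (X/Y)

dY/dX = 75·X²
At X = 37: dY/dX = 102675, Y = 1266325

Elasticity = 102675 · (37 / 1266325) = 3

Interpretation: for a small percentage change in X, the percentage change in Y is approximately 3.00 times as large.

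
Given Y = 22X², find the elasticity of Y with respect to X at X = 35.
Elasticity = 2

Elasticity = (dY/dX) · (X/Y)

dY/dX = 44·X
At X = 35: dY/dX = 1540, Y = 26950

Elasticity = 1540 · (35 / 26950) = 2

Interpretation: for a small percentage change in X, the percentage change in Y is approximately 2.00 times as large.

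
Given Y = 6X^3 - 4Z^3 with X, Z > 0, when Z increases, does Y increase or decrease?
Y decreases

Taking the partial derivative:
∂Y/∂Z = -12Z^2

∂Y/∂Z = -12Z^2 < 0 (assuming positive values)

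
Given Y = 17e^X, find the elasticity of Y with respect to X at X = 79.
Elasticity = 79

Elasticity = (dY/dX) · (X/Y)

dY/dX = 17·e^X
At X = 79: dY/dX = 17·e^79, Y = 17·e^79

Elasticity = (17·e^79) · (79 / (17·e^79)) = 79

Interpretation: for a small percentage change in X, the percentage change in Y is approximately 79.00 times as large.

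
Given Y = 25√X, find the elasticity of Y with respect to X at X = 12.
Elasticity = 1/2

Elasticity = (dY/dX) · (X/Y)

dY/dX = 25/(2·√X)
At X = 12: dY/dX = 25·√3/12, Y = 50·√3

Elasticity = (25·√3/12) · (12 / (50·√3)) = 1/2

Interpretation: for a small percentage change in X, the percentage change in Y is approximately 0.50 times as large.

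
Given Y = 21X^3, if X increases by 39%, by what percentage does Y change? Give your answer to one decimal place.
168.6%

For Y = 21X^3:
If X → X(1 + 0.39)
Then Y → Y · (1 + 0.39)^3
     ≈ Y · 2.6856

Percentage change = ((1 + 0.39)^3 − 1) × 100% ≈ 168.6%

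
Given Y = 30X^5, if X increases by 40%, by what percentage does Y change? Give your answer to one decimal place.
437.8%

For Y = 30X^5:
If X → X(1 + 0.4)
Then Y → Y · (1 + 0.4)^5
     ≈ Y · 5.3782

Percentage change = ((1 + 0.4)^5 − 1) × 100% ≈ 437.8%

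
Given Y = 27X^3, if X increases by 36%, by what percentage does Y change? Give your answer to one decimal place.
151.5%

For Y = 27X^3:
If X → X(1 + 0.36)
Then Y → Y · (1 + 0.36)^3
     ≈ Y · 2.5155

Percentage change = ((1 + 0.36)^3 − 1) × 100% ≈ 151.5%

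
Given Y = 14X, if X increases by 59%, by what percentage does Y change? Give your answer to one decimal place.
59.0%

For Y = 14X:
If X → X(1 + 0.59)
Then Y → Y · (1 + 0.59)^1
     = Y · 1.5900

Percentage change = ((1 + 0.59)^1 − 1) × 100% = 59.0%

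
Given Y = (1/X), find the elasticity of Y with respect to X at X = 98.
Elasticity = -1

Elasticity = (dY/dX) · (X/Y)

dY/dX = -1/X²
At X = 98: dY/dX = -1/9604, Y = 1/98

Elasticity = (-1/9604) · (98 / (1/98)) = -1

Interpretation: for a small percentage change in X, the percentage change in Y is approximately -1.00 times as large.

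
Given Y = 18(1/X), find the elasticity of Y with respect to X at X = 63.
Elasticity = -1

Elasticity = (dY/dX) · (X/Y)

dY/dX = -18/X²
At X = 63: dY/dX = -2/441, Y = 2/7

Elasticity = (-2/441) · (63 / (2/7)) = -1

Interpretation: for a small percentage change in X, the percentage change in Y is approximately -1.00 times as large.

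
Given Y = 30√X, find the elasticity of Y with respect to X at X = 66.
Elasticity = 1/2

Elasticity = (dY/dX) · (X/Y)

dY/dX = 15/√X
At X = 66: dY/dX = 5·√66/22, Y = 30·√66

Elasticity = (5·√66/22) · (66 / (30·√66)) = 1/2

Interpretation: for a small percentage change in X, the percentage change in Y is approximately 0.50 times as large.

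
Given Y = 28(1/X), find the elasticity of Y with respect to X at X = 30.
Elasticity = -1

Elasticity = (dY/dX) · (X/Y)

dY/dX = -28/X²
At X = 30: dY/dX = -7/225, Y = 14/15

Elasticity = (-7/225) · (30 / (14/15)) = -1

Interpretation: for a small percentage change in X, the percentage change in Y is approximately -1.00 times as large.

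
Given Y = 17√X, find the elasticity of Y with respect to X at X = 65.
Elasticity = 1/2

Elasticity = (dY/dX) · (X/Y)

dY/dX = 17/(2·√X)
At X = 65: dY/dX = 17·√65/130, Y = 17·√65

Elasticity = (17·√65/130) · (65 / (17·√65)) = 1/2

Interpretation: for a small percentage change in X, the percentage change in Y is approximately 0.50 times as large.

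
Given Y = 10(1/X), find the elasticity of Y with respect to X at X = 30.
Elasticity = -1

Elasticity = (dY/dX) · (X/Y)

dY/dX = -10/X²
At X = 30: dY/dX = -1/90, Y = 1/3

Elasticity = (-1/90) · (30 / (1/3)) = -1

Interpretation: for a small percentage change in X, the percentage change in Y is approximately -1.00 times as large.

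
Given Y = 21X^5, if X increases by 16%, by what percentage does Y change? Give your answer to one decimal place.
110.0%

For Y = 21X^5:
If X → X(1 + 0.16)
Then Y → Y · (1 + 0.16)^5
     ≈ Y · 2.1003

Percentage change = ((1 + 0.16)^5 − 1) × 100% ≈ 110.0%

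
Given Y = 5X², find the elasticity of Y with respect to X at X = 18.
Elasticity = 2

Elasticity = (dY/dX) · (X/Y)

dY/dX = 10·X
At X = 18: dY/dX = 180, Y = 1620

Elasticity = 180 · (18 / 1620) = 2

Interpretation: for a small percentage change in X, the percentage change in Y is approximately 2.00 times as large.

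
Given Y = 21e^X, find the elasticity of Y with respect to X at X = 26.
Elasticity = 26

Elasticity = (dY/dX) · (X/Y)

dY/dX = 21·e^X
At X = 26: dY/dX = 21·e^26, Y = 21·e^26

Elasticity = (21·e^26) · (26 / (21·e^26)) = 26

Interpretation: for a small percentage change in X, the percentage change in Y is approximately 26.00 times as large.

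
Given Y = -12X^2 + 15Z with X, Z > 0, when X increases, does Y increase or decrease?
Y decreases

Taking the partial derivative:
∂Y/∂X = -24X

∂Y/∂X = -24X < 0 (assuming positive values)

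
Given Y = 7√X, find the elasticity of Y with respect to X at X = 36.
Elasticity = 1/2

Elasticity = (dY/dX) · (X/Y)

dY/dX = 7/(2·√X)
At X = 36: dY/dX = 7/12, Y = 42

Elasticity = (7/12) · (36 / 42) = 1/2

Interpretation: for a small percentage change in X, the percentage change in Y is approximately 0.50 times as large.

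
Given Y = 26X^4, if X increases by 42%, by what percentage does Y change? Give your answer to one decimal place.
306.6%

For Y = 26X^4:
If X → X(1 + 0.42)
Then Y → Y · (1 + 0.42)^4
     ≈ Y · 4.0659

Percentage change = ((1 + 0.42)^4 − 1) × 100% ≈ 306.6%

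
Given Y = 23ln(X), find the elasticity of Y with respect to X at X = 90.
Elasticity = 1/ln(90) ≈ 0.2222

Elasticity = (dY/dX) · (X/Y)

dY/dX = 23/X
At X = 90: dY/dX = 23/90, Y = 23·ln(90)

Elasticity = (23/90) · (90 / (23·ln(90))) = 1/ln(90) ≈ 0.2222

Interpretation: for a small percentage change in X, the percentage change in Y is approximately 0.22 times as large.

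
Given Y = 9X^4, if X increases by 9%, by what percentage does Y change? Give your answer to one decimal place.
41.2%

For Y = 9X^4:
If X → X(1 + 0.09)
Then Y → Y · (1 + 0.09)^4
     ≈ Y · 1.4116

Percentage change = ((1 + 0.09)^4 − 1) × 100% ≈ 41.2%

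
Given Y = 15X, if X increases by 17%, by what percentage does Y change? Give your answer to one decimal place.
17.0%

For Y = 15X:
If X → X(1 + 0.17)
Then Y → Y · (1 + 0.17)^1
     = Y · 1.1700

Percentage change = ((1 + 0.17)^1 − 1) × 100% = 17.0%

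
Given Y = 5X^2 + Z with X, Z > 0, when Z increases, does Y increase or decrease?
Y increases

Taking the partial derivative:
∂Y/∂Z = 1

∂Y/∂Z = 1 > 0 (assuming positive values)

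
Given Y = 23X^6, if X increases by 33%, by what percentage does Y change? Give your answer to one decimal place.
453.5%

For Y = 23X^6:
If X → X(1 + 0.33)
Then Y → Y · (1 + 0.33)^6
     ≈ Y · 5.5349

Percentage change = ((1 + 0.33)^6 − 1) × 100% ≈ 453.5%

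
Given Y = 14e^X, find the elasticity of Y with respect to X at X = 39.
Elasticity = 39

Elasticity = (dY/dX) · (X/Y)

dY/dX = 14·e^X
At X = 39: dY/dX = 14·e^39, Y = 14·e^39

Elasticity = (14·e^39) · (39 / (14·e^39)) = 39

Interpretation: for a small percentage change in X, the percentage change in Y is approximately 39.00 times as large.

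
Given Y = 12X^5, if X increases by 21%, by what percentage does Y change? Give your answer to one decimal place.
159.4%

For Y = 12X^5:
If X → X(1 + 0.21)
Then Y → Y · (1 + 0.21)^5
     ≈ Y · 2.5937

Percentage change = ((1 + 0.21)^5 − 1) × 100% ≈ 159.4%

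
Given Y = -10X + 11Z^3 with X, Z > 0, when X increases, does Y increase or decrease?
Y decreases

Taking the partial derivative:
∂Y/∂X = -10

∂Y/∂X = -10 < 0 (assuming positive values)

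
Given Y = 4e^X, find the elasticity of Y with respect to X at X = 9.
Elasticity = 9

Elasticity = (dY/dX) · (X/Y)

dY/dX = 4·e^X
At X = 9: dY/dX = 4·e^9, Y = 4·e^9

Elasticity = (4·e^9) · (9 / (4·e^9)) = 9

Interpretation: for a small percentage change in X, the percentage change in Y is approximately 9.00 times as large.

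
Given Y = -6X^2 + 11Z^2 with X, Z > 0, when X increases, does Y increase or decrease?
Y decreases

Taking the partial derivative:
∂Y/∂X = -12X

∂Y/∂X = -12X < 0 (assuming positive values)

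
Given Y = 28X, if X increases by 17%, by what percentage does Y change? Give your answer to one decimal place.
17.0%

For Y = 28X:
If X → X(1 + 0.17)
Then Y → Y · (1 + 0.17)^1
     = Y · 1.1700

Percentage change = ((1 + 0.17)^1 − 1) × 100% = 17.0%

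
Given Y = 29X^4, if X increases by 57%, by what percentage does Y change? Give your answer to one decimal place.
507.6%

For Y = 29X^4:
If X → X(1 + 0.57)
Then Y → Y · (1 + 0.57)^4
     ≈ Y · 6.0757

Percentage change = ((1 + 0.57)^4 − 1) × 100% ≈ 507.6%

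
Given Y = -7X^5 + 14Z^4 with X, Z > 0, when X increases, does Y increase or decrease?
Y decreases

Taking the partial derivative:
∂Y/∂X = -35X^4

∂Y/∂X = -35X^4 < 0 (assuming positive values)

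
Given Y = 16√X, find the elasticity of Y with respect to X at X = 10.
Elasticity = 1/2

Elasticity = (dY/dX) · (X/Y)

dY/dX = 8/√X
At X = 10: dY/dX = 4·√10/5, Y = 16·√10

Elasticity = (4·√10/5) · (10 / (16·√10)) = 1/2

Interpretation: for a small percentage change in X, the percentage change in Y is approximately 0.50 times as large.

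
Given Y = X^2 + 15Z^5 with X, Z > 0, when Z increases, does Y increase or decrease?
Y increases

Taking the partial derivative:
∂Y/∂Z = 75Z^4

∂Y/∂Z = 75Z^4 > 0 (assuming positive values)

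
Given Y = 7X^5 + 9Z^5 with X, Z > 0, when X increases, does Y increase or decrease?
Y increases

Taking the partial derivative:
∂Y/∂X = 35X^4

∂Y/∂X = 35X^4 > 0 (assuming positive values)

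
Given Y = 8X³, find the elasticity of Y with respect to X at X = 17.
Elasticity = 3

Elasticity = (dY/dX) · (X/Y)

dY/dX = 24·X²
At X = 17: dY/dX = 6936, Y = 39304

Elasticity = 6936 · (17 / 39304) = 3

Interpretation: for a small percentage change in X, the percentage change in Y is approximately 3.00 times as large.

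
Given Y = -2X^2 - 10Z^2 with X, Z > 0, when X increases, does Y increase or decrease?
Y decreases

Taking the partial derivative:
∂Y/∂X = -4X

∂Y/∂X = -4X < 0 (assuming positive values)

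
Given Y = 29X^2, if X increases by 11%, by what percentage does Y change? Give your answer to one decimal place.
23.2%

For Y = 29X^2:
If X → X(1 + 0.11)
Then Y → Y · (1 + 0.11)^2
     = Y · 1.2321

Percentage change = ((1 + 0.11)^2 − 1) × 100% ≈ 23.2%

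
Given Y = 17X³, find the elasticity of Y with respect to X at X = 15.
Elasticity = 3

Elasticity = (dY/dX) · (X/Y)

dY/dX = 51·X²
At X = 15: dY/dX = 11475, Y = 57375

Elasticity = 11475 · (15 / 57375) = 3

Interpretation: for a small percentage change in X, the percentage change in Y is approximately 3.00 times as large.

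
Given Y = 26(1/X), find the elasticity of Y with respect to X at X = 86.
Elasticity = -1

Elasticity = (dY/dX) · (X/Y)

dY/dX = -26/X²
At X = 86: dY/dX = -13/3698, Y = 13/43

Elasticity = (-13/3698) · (86 / (13/43)) = -1

Interpretation: for a small percentage change in X, the percentage change in Y is approximately -1.00 times as large.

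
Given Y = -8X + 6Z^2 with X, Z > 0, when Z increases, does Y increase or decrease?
Y increases

Taking the partial derivative:
∂Y/∂Z = 12Z

∂Y/∂Z = 12Z > 0 (assuming positive values)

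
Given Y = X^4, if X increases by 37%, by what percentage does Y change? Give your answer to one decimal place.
252.3%

For Y = X^4:
If X → X(1 + 0.37)
Then Y → Y · (1 + 0.37)^4
     ≈ Y · 3.5228

Percentage change = ((1 + 0.37)^4 − 1) × 100% ≈ 252.3%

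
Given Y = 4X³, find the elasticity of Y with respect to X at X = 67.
Elasticity = 3

Elasticity = (dY/dX) · (X/Y)

dY/dX = 12·X²
At X = 67: dY/dX = 53868, Y = 1203052

Elasticity = 53868 · (67 / 1203052) = 3

Interpretation: for a small percentage change in X, the percentage change in Y is approximately 3.00 times as large.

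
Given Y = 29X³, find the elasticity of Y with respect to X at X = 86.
Elasticity = 3

Elasticity = (dY/dX) · (X/Y)

dY/dX = 87·X²
At X = 86: dY/dX = 643452, Y = 18445624

Elasticity = 643452 · (86 / 18445624) = 3

Interpretation: for a small percentage change in X, the percentage change in Y is approximately 3.00 times as large.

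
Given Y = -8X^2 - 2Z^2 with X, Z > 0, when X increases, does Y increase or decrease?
Y decreases

Taking the partial derivative:
∂Y/∂X = -16X

∂Y/∂X = -16X < 0 (assuming positive values)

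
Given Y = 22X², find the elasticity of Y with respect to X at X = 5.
Elasticity = 2

Elasticity = (dY/dX) · (X/Y)

dY/dX = 44·X
At X = 5: dY/dX = 220, Y = 550

Elasticity = 220 · (5 / 550) = 2

Interpretation: for a small percentage change in X, the percentage change in Y is approximately 2.00 times as large.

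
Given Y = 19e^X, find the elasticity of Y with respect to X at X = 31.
Elasticity = 31

Elasticity = (dY/dX) · (X/Y)

dY/dX = 19·e^X
At X = 31: dY/dX = 19·e^31, Y = 19·e^31

Elasticity = (19·e^31) · (31 / (19·e^31)) = 31

Interpretation: for a small percentage change in X, the percentage change in Y is approximately 31.00 times as large.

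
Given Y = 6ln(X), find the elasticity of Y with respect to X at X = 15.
Elasticity = 1/ln(15) ≈ 0.3693

Elasticity = (dY/dX) · (X/Y)

dY/dX = 6/X
At X = 15: dY/dX = 2/5, Y = 6·ln(15)

Elasticity = (2/5) · (15 / (6·ln(15))) = 1/ln(15) ≈ 0.3693

Interpretation: for a small percentage change in X, the percentage change in Y is approximately 0.37 times as large.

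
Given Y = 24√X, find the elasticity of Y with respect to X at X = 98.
Elasticity = 1/2

Elasticity = (dY/dX) · (X/Y)

dY/dX = 12/√X
At X = 98: dY/dX = 6·√2/7, Y = 168·√2

Elasticity = (6·√2/7) · (98 / (168·√2)) = 1/2

Interpretation: for a small percentage change in X, the percentage change in Y is approximately 0.50 times as large.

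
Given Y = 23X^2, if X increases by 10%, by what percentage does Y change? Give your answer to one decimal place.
21.0%

For Y = 23X^2:
If X → X(1 + 0.1)
Then Y → Y · (1 + 0.1)^2
     = Y · 1.2100

Percentage change = ((1 + 0.1)^2 − 1) × 100% = 21.0%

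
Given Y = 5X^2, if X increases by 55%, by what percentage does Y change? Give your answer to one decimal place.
140.3%

For Y = 5X^2:
If X → X(1 + 0.55)
Then Y → Y · (1 + 0.55)^2
     = Y · 2.4025

Percentage change = ((1 + 0.55)^2 − 1) × 100% ≈ 140.3%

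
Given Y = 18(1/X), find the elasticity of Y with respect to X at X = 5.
Elasticity = -1

Elasticity = (dY/dX) · (X/Y)

dY/dX = -18/X²
At X = 5: dY/dX = -18/25, Y = 18/5

Elasticity = (-18/25) · (5 / (18/5)) = -1

Interpretation: for a small percentage change in X, the percentage change in Y is approximately -1.00 times as large.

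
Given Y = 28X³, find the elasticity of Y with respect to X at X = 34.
Elasticity = 3

Elasticity = (dY/dX) · (X/Y)

dY/dX = 84·X²
At X = 34: dY/dX = 97104, Y = 1100512

Elasticity = 97104 · (34 / 1100512) = 3

Interpretation: for a small percentage change in X, the percentage change in Y is approximately 3.00 times as large.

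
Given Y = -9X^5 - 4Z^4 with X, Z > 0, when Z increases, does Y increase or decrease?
Y decreases

Taking the partial derivative:
∂Y/∂Z = -16Z^3

∂Y/∂Z = -16Z^3 < 0 (assuming positive values)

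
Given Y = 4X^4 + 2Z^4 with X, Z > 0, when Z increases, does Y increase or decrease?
Y increases

Taking the partial derivative:
∂Y/∂Z = 8Z^3

∂Y/∂Z = 8Z^3 > 0 (assuming positive values)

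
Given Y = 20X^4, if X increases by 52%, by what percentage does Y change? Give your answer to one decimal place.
433.8%

For Y = 20X^4:
If X → X(1 + 0.52)
Then Y → Y · (1 + 0.52)^4
     ≈ Y · 5.3379

Percentage change = ((1 + 0.52)^4 − 1) × 100% ≈ 433.8%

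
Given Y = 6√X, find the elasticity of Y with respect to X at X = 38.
Elasticity = 1/2

Elasticity = (dY/dX) · (X/Y)

dY/dX = 3/√X
At X = 38: dY/dX = 3·√38/38, Y = 6·√38

Elasticity = (3·√38/38) · (38 / (6·√38)) = 1/2

Interpretation: for a small percentage change in X, the percentage change in Y is approximately 0.50 times as large.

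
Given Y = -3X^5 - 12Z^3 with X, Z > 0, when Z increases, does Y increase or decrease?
Y decreases

Taking the partial derivative:
∂Y/∂Z = -36Z^2

∂Y/∂Z = -36Z^2 < 0 (assuming positive values)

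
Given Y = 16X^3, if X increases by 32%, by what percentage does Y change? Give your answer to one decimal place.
130.0%

For Y = 16X^3:
If X → X(1 + 0.32)
Then Y → Y · (1 + 0.32)^3
     ≈ Y · 2.3000

Percentage change = ((1 + 0.32)^3 − 1) × 100% ≈ 130.0%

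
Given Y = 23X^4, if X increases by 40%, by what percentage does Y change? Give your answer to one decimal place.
284.2%

For Y = 23X^4:
If X → X(1 + 0.4)
Then Y → Y · (1 + 0.4)^4
     = Y · 3.8416

Percentage change = ((1 + 0.4)^4 − 1) × 100% ≈ 284.2%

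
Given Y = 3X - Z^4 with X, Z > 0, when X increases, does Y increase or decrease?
Y increases

Taking the partial derivative:
∂Y/∂X = 3

∂Y/∂X = 3 > 0 (assuming positive values)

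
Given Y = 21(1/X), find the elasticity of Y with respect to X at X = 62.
Elasticity = -1

Elasticity = (dY/dX) · (X/Y)

dY/dX = -21/X²
At X = 62: dY/dX = -21/3844, Y = 21/62

Elasticity = (-21/3844) · (62 / (21/62)) = -1

Interpretation: for a small percentage change in X, the percentage change in Y is approximately -1.00 times as large.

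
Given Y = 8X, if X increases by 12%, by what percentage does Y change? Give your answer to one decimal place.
12.0%

For Y = 8X:
If X → X(1 + 0.12)
Then Y → Y · (1 + 0.12)^1
     = Y · 1.1200

Percentage change = ((1 + 0.12)^1 − 1) × 100% = 12.0%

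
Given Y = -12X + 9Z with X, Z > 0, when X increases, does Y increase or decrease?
Y decreases

Taking the partial derivative:
∂Y/∂X = -12

∂Y/∂X = -12 < 0 (assuming positive values)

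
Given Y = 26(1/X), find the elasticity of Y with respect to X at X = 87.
Elasticity = -1

Elasticity = (dY/dX) · (X/Y)

dY/dX = -26/X²
At X = 87: dY/dX = -26/7569, Y = 26/87

Elasticity = (-26/7569) · (87 / (26/87)) = -1

Interpretation: for a small percentage change in X, the percentage change in Y is approximately -1.00 times as large.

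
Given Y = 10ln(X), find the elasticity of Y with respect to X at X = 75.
Elasticity = 1/ln(75) ≈ 0.2316

Elasticity = (dY/dX) · (X/Y)

dY/dX = 10/X
At X = 75: dY/dX = 2/15, Y = 10·ln(75)

Elasticity = (2/15) · (75 / (10·ln(75))) = 1/ln(75) ≈ 0.2316

Interpretation: for a small percentage change in X, the percentage change in Y is approximately 0.23 times as large.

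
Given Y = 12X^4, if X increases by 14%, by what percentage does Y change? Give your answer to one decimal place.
68.9%

For Y = 12X^4:
If X → X(1 + 0.14)
Then Y → Y · (1 + 0.14)^4
     ≈ Y · 1.6890

Percentage change = ((1 + 0.14)^4 − 1) × 100% ≈ 68.9%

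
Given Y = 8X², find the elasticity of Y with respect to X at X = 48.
Elasticity = 2

Elasticity = (dY/dX) · (X/Y)

dY/dX = 16·X
At X = 48: dY/dX = 768, Y = 18432

Elasticity = 768 · (48 / 18432) = 2

Interpretation: for a small percentage change in X, the percentage change in Y is approximately 2.00 times as large.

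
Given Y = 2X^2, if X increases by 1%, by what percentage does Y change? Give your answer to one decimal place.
2.0%

For Y = 2X^2:
If X → X(1 + 0.01)
Then Y → Y · (1 + 0.01)^2
     = Y · 1.0201

Percentage change = ((1 + 0.01)^2 − 1) × 100% ≈ 2.0%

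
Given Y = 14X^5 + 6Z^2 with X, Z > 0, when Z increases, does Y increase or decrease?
Y increases

Taking the partial derivative:
∂Y/∂Z = 12Z

∂Y/∂Z = 12Z > 0 (assuming positive values)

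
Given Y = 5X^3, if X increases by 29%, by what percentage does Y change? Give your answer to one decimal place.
114.7%

For Y = 5X^3:
If X → X(1 + 0.29)
Then Y → Y · (1 + 0.29)^3
     ≈ Y · 2.1467

Percentage change = ((1 + 0.29)^3 − 1) × 100% ≈ 114.7%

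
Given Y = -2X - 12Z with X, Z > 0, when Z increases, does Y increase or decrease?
Y decreases

Taking the partial derivative:
∂Y/∂Z = -12

∂Y/∂Z = -12 < 0 (assuming positive values)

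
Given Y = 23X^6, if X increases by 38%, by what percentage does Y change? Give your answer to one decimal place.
590.7%

For Y = 23X^6:
If X → X(1 + 0.38)
Then Y → Y · (1 + 0.38)^6
     ≈ Y · 6.9068

Percentage change = ((1 + 0.38)^6 − 1) × 100% ≈ 590.7%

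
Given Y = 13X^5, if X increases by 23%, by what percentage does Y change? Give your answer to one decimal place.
181.5%

For Y = 13X^5:
If X → X(1 + 0.23)
Then Y → Y · (1 + 0.23)^5
     ≈ Y · 2.8153

Percentage change = ((1 + 0.23)^5 − 1) × 100% ≈ 181.5%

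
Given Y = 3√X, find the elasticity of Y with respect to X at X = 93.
Elasticity = 1/2

Elasticity = (dY/dX) · (X/Y)

dY/dX = 3/(2·√X)
At X = 93: dY/dX = √93/62, Y = 3·√93

Elasticity = (√93/62) · (93 / (3·√93)) = 1/2

Interpretation: for a small percentage change in X, the percentage change in Y is approximately 0.50 times as large.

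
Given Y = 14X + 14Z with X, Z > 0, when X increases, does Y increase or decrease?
Y increases

Taking the partial derivative:
∂Y/∂X = 14

∂Y/∂X = 14 > 0 (assuming positive values)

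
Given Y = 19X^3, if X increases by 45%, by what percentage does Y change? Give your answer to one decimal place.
204.9%

For Y = 19X^3:
If X → X(1 + 0.45)
Then Y → Y · (1 + 0.45)^3
     ≈ Y · 3.0486

Percentage change = ((1 + 0.45)^3 − 1) × 100% ≈ 204.9%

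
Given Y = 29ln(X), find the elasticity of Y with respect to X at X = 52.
Elasticity = 1/ln(52) ≈ 0.2531

Elasticity = (dY/dX) · (X/Y)

dY/dX = 29/X
At X = 52: dY/dX = 29/52, Y = 29·ln(52)

Elasticity = (29/52) · (52 / (29·ln(52))) = 1/ln(52) ≈ 0.2531

Interpretation: for a small percentage change in X, the percentage change in Y is approximately 0.25 times as large.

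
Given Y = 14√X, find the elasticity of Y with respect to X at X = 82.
Elasticity = 1/2

Elasticity = (dY/dX) · (X/Y)

dY/dX = 7/√X
At X = 82: dY/dX = 7·√82/82, Y = 14·√82

Elasticity = (7·√82/82) · (82 / (14·√82)) = 1/2

Interpretation: for a small percentage change in X, the percentage change in Y is approximately 0.50 times as large.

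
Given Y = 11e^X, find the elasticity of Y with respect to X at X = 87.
Elasticity = 87

Elasticity = (dY/dX) · (X/Y)

dY/dX = 11·e^X
At X = 87: dY/dX = 11·e^87, Y = 11·e^87

Elasticity = (11·e^87) · (87 / (11·e^87)) = 87

Interpretation: for a small percentage change in X, the percentage change in Y is approximately 87.00 times as large.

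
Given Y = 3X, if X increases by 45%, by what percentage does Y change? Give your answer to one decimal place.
45.0%

For Y = 3X:
If X → X(1 + 0.45)
Then Y → Y · (1 + 0.45)^1
     = Y · 1.4500

Percentage change = ((1 + 0.45)^1 − 1) × 100% = 45.0%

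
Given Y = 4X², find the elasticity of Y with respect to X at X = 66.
Elasticity = 2

Elasticity = (dY/dX) · (X/Y)

dY/dX = 8·X
At X = 66: dY/dX = 528, Y = 17424

Elasticity = 528 · (66 / 17424) = 2

Interpretation: for a small percentage change in X, the percentage change in Y is approximately 2.00 times as large.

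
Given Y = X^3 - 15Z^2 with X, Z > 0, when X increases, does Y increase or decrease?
Y increases

Taking the partial derivative:
∂Y/∂X = 3X^2

∂Y/∂X = 3X^2 > 0 (assuming positive values)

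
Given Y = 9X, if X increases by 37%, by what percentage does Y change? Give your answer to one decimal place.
37.0%

For Y = 9X:
If X → X(1 + 0.37)
Then Y → Y · (1 + 0.37)^1
     = Y · 1.3700

Percentage change = ((1 + 0.37)^1 − 1) × 100% = 37.0%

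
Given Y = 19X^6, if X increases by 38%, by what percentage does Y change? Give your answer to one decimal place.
590.7%

For Y = 19X^6:
If X → X(1 + 0.38)
Then Y → Y · (1 + 0.38)^6
     ≈ Y · 6.9068

Percentage change = ((1 + 0.38)^6 − 1) × 100% ≈ 590.7%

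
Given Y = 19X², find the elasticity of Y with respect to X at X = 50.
Elasticity = 2

Elasticity = (dY/dX) · (X/Y)

dY/dX = 38·X
At X = 50: dY/dX = 1900, Y = 47500

Elasticity = 1900 · (50 / 47500) = 2

Interpretation: for a small percentage change in X, the percentage change in Y is approximately 2.00 times as large.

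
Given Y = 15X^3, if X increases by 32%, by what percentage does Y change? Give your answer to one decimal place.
130.0%

For Y = 15X^3:
If X → X(1 + 0.32)
Then Y → Y · (1 + 0.32)^3
     ≈ Y · 2.3000

Percentage change = ((1 + 0.32)^3 − 1) × 100% ≈ 130.0%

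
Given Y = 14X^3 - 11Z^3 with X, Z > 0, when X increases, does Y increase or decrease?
Y increases

Taking the partial derivative:
∂Y/∂X = 42X^2

∂Y/∂X = 42X^2 > 0 (assuming positive values)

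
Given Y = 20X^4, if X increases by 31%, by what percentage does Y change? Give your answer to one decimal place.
194.5%

For Y = 20X^4:
If X → X(1 + 0.31)
Then Y → Y · (1 + 0.31)^4
     ≈ Y · 2.9450

Percentage change = ((1 + 0.31)^4 − 1) × 100% ≈ 194.5%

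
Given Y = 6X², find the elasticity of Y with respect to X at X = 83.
Elasticity = 2

Elasticity = (dY/dX) · (X/Y)

dY/dX = 12·X
At X = 83: dY/dX = 996, Y = 41334

Elasticity = 996 · (83 / 41334) = 2

Interpretation: for a small percentage change in X, the percentage change in Y is approximately 2.00 times as large.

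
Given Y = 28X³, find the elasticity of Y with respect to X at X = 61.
Elasticity = 3

Elasticity = (dY/dX) · (X/Y)

dY/dX = 84·X²
At X = 61: dY/dX = 312564, Y = 6355468

Elasticity = 312564 · (61 / 6355468) = 3

Interpretation: for a small percentage change in X, the percentage change in Y is approximately 3.00 times as large.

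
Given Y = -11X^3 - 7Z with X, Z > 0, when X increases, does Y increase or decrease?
Y decreases

Taking the partial derivative:
∂Y/∂X = -33X^2

∂Y/∂X = -33X^2 < 0 (assuming positive values)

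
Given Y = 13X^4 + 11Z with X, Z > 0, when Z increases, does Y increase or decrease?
Y increases

Taking the partial derivative:
∂Y/∂Z = 11

∂Y/∂Z = 11 > 0 (assuming positive values)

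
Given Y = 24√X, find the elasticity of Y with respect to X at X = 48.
Elasticity = 1/2

Elasticity = (dY/dX) · (X/Y)

dY/dX = 12/√X
At X = 48: dY/dX = √3, Y = 96·√3

Elasticity = (√3) · (48 / (96·√3)) = 1/2

Interpretation: for a small percentage change in X, the percentage change in Y is approximately 0.50 times as large.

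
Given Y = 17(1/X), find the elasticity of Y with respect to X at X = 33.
Elasticity = -1

Elasticity = (dY/dX) · (X/Y)

dY/dX = -17/X²
At X = 33: dY/dX = -17/1089, Y = 17/33

Elasticity = (-17/1089) · (33 / (17/33)) = -1

Interpretation: for a small percentage change in X, the percentage change in Y is approximately -1.00 times as large.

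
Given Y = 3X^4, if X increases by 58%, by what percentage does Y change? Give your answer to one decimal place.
523.2%

For Y = 3X^4:
If X → X(1 + 0.58)
Then Y → Y · (1 + 0.58)^4
     ≈ Y · 6.2320

Percentage change = ((1 + 0.58)^4 − 1) × 100% ≈ 523.2%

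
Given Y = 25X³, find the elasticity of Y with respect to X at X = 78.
Elasticity = 3

Elasticity = (dY/dX) · (X/Y)

dY/dX = 75·X²
At X = 78: dY/dX = 456300, Y = 11863800

Elasticity = 456300 · (78 / 11863800) = 3

Interpretation: for a small percentage change in X, the percentage change in Y is approximately 3.00 times as large.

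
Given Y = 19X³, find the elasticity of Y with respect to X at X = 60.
Elasticity = 3

Elasticity = (dY/dX) · (X/Y)

dY/dX = 57·X²
At X = 60: dY/dX = 205200, Y = 4104000

Elasticity = 205200 · (60 / 4104000) = 3

Interpretation: for a small percentage change in X, the percentage change in Y is approximately 3.00 times as large.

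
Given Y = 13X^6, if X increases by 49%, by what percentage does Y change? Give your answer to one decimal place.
994.3%

For Y = 13X^6:
If X → X(1 + 0.49)
Then Y → Y · (1 + 0.49)^6
     ≈ Y · 10.9425

Percentage change = ((1 + 0.49)^6 − 1) × 100% ≈ 994.3%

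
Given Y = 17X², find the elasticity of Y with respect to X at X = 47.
Elasticity = 2

Elasticity = (dY/dX) · (X/Y)

dY/dX = 34·X
At X = 47: dY/dX = 1598, Y = 37553

Elasticity = 1598 · (47 / 37553) = 2

Interpretation: for a small percentage change in X, the percentage change in Y is approximately 2.00 times as large.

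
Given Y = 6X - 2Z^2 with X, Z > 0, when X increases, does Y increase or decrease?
Y increases

Taking the partial derivative:
∂Y/∂X = 6

∂Y/∂X = 6 > 0 (assuming positive values)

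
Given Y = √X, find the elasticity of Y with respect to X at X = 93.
Elasticity = 1/2

Elasticity = (dY/dX) · (X/Y)

dY/dX = 1/(2·√X)
At X = 93: dY/dX = √93/186, Y = √93

Elasticity = (√93/186) · (93 / (√93)) = 1/2

Interpretation: for a small percentage change in X, the percentage change in Y is approximately 0.50 times as large.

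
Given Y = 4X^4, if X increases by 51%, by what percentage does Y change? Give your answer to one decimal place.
419.9%

For Y = 4X^4:
If X → X(1 + 0.51)
Then Y → Y · (1 + 0.51)^4
     ≈ Y · 5.1989

Percentage change = ((1 + 0.51)^4 − 1) × 100% ≈ 419.9%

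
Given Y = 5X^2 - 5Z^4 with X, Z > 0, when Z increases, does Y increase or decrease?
Y decreases

Taking the partial derivative:
∂Y/∂Z = -20Z^3

∂Y/∂Z = -20Z^3 < 0 (assuming positive values)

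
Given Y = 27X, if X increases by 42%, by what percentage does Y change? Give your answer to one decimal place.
42.0%

For Y = 27X:
If X → X(1 + 0.42)
Then Y → Y · (1 + 0.42)^1
     = Y · 1.4200

Percentage change = ((1 + 0.42)^1 − 1) × 100% = 42.0%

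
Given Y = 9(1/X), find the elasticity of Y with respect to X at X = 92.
Elasticity = -1

Elasticity = (dY/dX) · (X/Y)

dY/dX = -9/X²
At X = 92: dY/dX = -9/8464, Y = 9/92

Elasticity = (-9/8464) · (92 / (9/92)) = -1

Interpretation: for a small percentage change in X, the percentage change in Y is approximately -1.00 times as large.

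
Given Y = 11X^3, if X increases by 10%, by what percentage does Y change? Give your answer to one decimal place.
33.1%

For Y = 11X^3:
If X → X(1 + 0.1)
Then Y → Y · (1 + 0.1)^3
     = Y · 1.3310

Percentage change = ((1 + 0.1)^3 − 1) × 100% = 33.1%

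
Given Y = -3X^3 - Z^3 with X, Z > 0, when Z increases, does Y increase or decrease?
Y decreases

Taking the partial derivative:
∂Y/∂Z = -3Z^2

∂Y/∂Z = -3Z^2 < 0 (assuming positive values)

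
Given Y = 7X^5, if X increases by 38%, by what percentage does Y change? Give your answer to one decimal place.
400.5%

For Y = 7X^5:
If X → X(1 + 0.38)
Then Y → Y · (1 + 0.38)^5
     ≈ Y · 5.0049

Percentage change = ((1 + 0.38)^5 − 1) × 100% ≈ 400.5%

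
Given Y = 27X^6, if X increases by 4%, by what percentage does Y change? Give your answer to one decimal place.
26.5%

For Y = 27X^6:
If X → X(1 + 0.04)
Then Y → Y · (1 + 0.04)^6
     ≈ Y · 1.2653

Percentage change = ((1 + 0.04)^6 − 1) × 100% ≈ 26.5%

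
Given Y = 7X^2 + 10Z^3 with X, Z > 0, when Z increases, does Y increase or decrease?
Y increases

Taking the partial derivative:
∂Y/∂Z = 30Z^2

∂Y/∂Z = 30Z^2 > 0 (assuming positive values)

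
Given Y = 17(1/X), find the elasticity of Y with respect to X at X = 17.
Elasticity = -1

Elasticity = (dY/dX) · (X/Y)

dY/dX = -17/X²
At X = 17: dY/dX = -1/17, Y = 1

Elasticity = (-1/17) · (17 / 1) = -1

Interpretation: for a small percentage change in X, the percentage change in Y is approximately -1.00 times as large.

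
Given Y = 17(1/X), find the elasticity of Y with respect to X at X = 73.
Elasticity = -1

Elasticity = (dY/dX) · (X/Y)

dY/dX = -17/X²
At X = 73: dY/dX = -17/5329, Y = 17/73

Elasticity = (-17/5329) · (73 / (17/73)) = -1

Interpretation: for a small percentage change in X, the percentage change in Y is approximately -1.00 times as large.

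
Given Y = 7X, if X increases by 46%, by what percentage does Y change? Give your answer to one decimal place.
46.0%

For Y = 7X:
If X → X(1 + 0.46)
Then Y → Y · (1 + 0.46)^1
     = Y · 1.4600

Percentage change = ((1 + 0.46)^1 − 1) × 100% = 46.0%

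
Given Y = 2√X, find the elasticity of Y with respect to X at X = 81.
Elasticity = 1/2

Elasticity = (dY/dX) · (X/Y)

dY/dX = 1/√X
At X = 81: dY/dX = 1/9, Y = 18

Elasticity = (1/9) · (81 / 18) = 1/2

Interpretation: for a small percentage change in X, the percentage change in Y is approximately 0.50 times as large.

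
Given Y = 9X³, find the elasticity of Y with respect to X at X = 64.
Elasticity = 3

Elasticity = (dY/dX) · (X/Y)

dY/dX = 27·X²
At X = 64: dY/dX = 110592, Y = 2359296

Elasticity = 110592 · (64 / 2359296) = 3

Interpretation: for a small percentage change in X, the percentage change in Y is approximately 3.00 times as large.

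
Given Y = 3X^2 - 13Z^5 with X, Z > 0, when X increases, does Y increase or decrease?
Y increases

Taking the partial derivative:
∂Y/∂X = 6X

∂Y/∂X = 6X > 0 (assuming positive values)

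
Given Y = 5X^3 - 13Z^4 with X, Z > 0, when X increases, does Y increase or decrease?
Y increases

Taking the partial derivative:
∂Y/∂X = 15X^2

∂Y/∂X = 15X^2 > 0 (assuming positive values)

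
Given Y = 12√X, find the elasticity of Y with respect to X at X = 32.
Elasticity = 1/2

Elasticity = (dY/dX) · (X/Y)

dY/dX = 6/√X
At X = 32: dY/dX = 3·√2/4, Y = 48·√2

Elasticity = (3·√2/4) · (32 / (48·√2)) = 1/2

Interpretation: for a small percentage change in X, the percentage change in Y is approximately 0.50 times as large.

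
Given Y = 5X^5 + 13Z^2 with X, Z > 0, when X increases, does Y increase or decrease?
Y increases

Taking the partial derivative:
∂Y/∂X = 25X^4

∂Y/∂X = 25X^4 > 0 (assuming positive values)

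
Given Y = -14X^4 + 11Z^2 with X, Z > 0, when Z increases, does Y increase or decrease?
Y increases

Taking the partial derivative:
∂Y/∂Z = 22Z

∂Y/∂Z = 22Z > 0 (assuming positive values)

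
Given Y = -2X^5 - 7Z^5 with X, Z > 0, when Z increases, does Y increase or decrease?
Y decreases

Taking the partial derivative:
∂Y/∂Z = -35Z^4

∂Y/∂Z = -35Z^4 < 0 (assuming positive values)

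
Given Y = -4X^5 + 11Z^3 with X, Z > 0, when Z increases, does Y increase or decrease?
Y increases

Taking the partial derivative:
∂Y/∂Z = 33Z^2

∂Y/∂Z = 33Z^2 > 0 (assuming positive values)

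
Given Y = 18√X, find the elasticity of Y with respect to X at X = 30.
Elasticity = 1/2

Elasticity = (dY/dX) · (X/Y)

dY/dX = 9/√X
At X = 30: dY/dX = 3·√30/10, Y = 18·√30

Elasticity = (3·√30/10) · (30 / (18·√30)) = 1/2

Interpretation: for a small percentage change in X, the percentage change in Y is approximately 0.50 times as large.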